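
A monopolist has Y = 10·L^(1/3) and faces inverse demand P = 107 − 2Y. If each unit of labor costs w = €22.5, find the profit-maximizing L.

Marginal revenue from the inverse demand is MR = 107 − 4Y.
The marginal product is MP_L = (10/3)·L^(-2/3).
A monopolist hires until marginal revenue product equals the wage: MR·MP_L = w.
At L, Y = 10·L^(1/3). Substituting and solving: (107 − 40·L^(1/3))·(10/3)·L^(-2/3) = 22.5 gives L = 8.

L* = 8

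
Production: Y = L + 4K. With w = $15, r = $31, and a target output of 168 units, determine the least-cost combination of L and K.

L* = 0, K* = 42

The inputs are perfect substitutes, so the firm uses whichever has the lower cost per unit of output.
Cost per unit of output via L is 15; via K it is 7.75. K is cheaper.
Producing Y = 168 with K alone: L = 0, K = 42.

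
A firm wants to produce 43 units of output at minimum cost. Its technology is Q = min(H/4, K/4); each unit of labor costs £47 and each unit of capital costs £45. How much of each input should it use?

With a fixed-proportions technology, the cost-minimizing bundle uses no slack in either input: H/4 = K/4 = Q.
So H = 4·43 = 172 and K = 4·43 = 172.

H* = 172, K* = 172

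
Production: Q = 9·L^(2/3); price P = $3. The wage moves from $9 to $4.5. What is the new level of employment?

L* = 64

From P·MP_L = w with MP_L = 6·L^(-1/3), the labor demand is L(w) = (18/w)^(3).
At w = 9: L = 8. At w = 4.5: L = 64.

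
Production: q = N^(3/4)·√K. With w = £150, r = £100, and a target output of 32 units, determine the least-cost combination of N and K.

N* = 16, K* = 16

Cost minimization requires the marginal rate of technical substitution to equal the input-price ratio: MP_N/MP_K = w/r.
Here MP_N/MP_K = (3/4)·(K/N)/(1/2) = 1.5·(K/N). Setting this equal to 150/100 = 1.5 gives K = N.
Substituting into q = 32: N^(3/4)·(N)^(1/2) = 32.
Solving, N = 16 and K = 16.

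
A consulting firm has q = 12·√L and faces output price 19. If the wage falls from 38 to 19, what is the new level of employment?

L* = 36

From P·MP_L = w with MP_L = 6·L^(-1/2), the labor demand is L(w) = (114/w)^(2).
At w = 38: L = 9. At w = 19: L = 36.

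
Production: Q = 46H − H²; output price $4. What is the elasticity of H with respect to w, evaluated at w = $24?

From P·MP_H = w with MP_H = 46 − 2H, labor demand is H(w) = (46 − w/4)/2.
dH/dw = −1/(8) = -0.125.
At w = 24, H = 20, so ε = (dH/dw)·(w/H) = (-0.125)·(24/20) = -0.15.

ε = -0.15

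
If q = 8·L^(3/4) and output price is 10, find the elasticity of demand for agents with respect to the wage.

ε = -4

MP_L = (3/4)·8·L^(-1/4), so P·MP_L = w gives 60·L^(-1/4) = w.
Solving, L(w) = (60/w)^(4). This is a constant-elasticity form: L ∝ w^(−4), so ε = −4.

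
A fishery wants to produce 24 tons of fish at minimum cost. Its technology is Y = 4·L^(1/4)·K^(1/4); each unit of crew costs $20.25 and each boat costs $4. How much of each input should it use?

Cost minimization requires the marginal rate of technical substitution to equal the input-price ratio: MP_L/MP_K = w/r.
Here MP_L/MP_K = (1/4)·(K/L)/(1/4) = (K/L). Setting this equal to 20.25/4 = 5.0625 gives K = 5.0625L.
Substituting into Y = 24: 4·L^(1/4)·(5.0625L)^(1/4) = 24.
Solving, L = 16 and K = 81.

L* = 16, K* = 81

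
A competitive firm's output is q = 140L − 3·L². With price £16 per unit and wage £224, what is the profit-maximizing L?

The marginal product of L is MP_L = 140 − 6L.
A price-taking firm hires until the value of the marginal product equals the wage: P·MP_L = w, so 16·(140 − 6L) = 224.
Then 140 − 6L = 14, giving L = 21.

L* = 21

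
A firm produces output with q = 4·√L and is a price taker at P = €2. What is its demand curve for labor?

MP_L = (1/2)·4·L^(-1/2) = 2·L^(-1/2).
Setting P·MP_L = w: 4·L^(-1/2) = w.
Solving for L: L^(-1/2) = w/4, so L = (4/w)^(2).

L(w) = 16/w²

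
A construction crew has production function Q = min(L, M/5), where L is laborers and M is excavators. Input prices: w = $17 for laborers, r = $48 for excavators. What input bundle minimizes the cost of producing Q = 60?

With a fixed-proportions technology, the cost-minimizing bundle uses no slack in either input: L = M/5 = Q.
So L = 60 and M = 5·60 = 300.

L* = 60, M* = 300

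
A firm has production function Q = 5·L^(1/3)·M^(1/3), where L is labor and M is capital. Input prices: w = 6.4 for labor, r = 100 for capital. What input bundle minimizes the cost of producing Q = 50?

Cost minimization requires the marginal rate of technical substitution to equal the input-price ratio: MP_L/MP_M = w/r.
Here MP_L/MP_M = (1/3)·(M/L)/(1/3) = (M/L). Setting this equal to 6.4/100 = 0.064 gives M = 0.064L.
Substituting into Q = 50: 5·L^(1/3)·(0.064L)^(1/3) = 50.
Solving, L = 125 and M = 8.

L* = 125, M* = 8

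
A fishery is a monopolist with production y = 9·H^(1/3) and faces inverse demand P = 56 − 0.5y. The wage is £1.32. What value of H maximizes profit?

Marginal revenue from the inverse demand is MR = 56 − y.
The marginal product is MP_H = 3·H^(-2/3).
A monopolist hires until marginal revenue product equals the wage: MR·MP_H = w.
At H, y = 9·H^(1/3). Substituting and solving: (56 − 9·H^(1/3))·3·H^(-2/3) = 1.32 gives H = 125.

H* = 125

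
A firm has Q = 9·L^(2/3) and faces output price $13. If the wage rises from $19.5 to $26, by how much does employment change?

From P·MP_L = w with MP_L = 6·L^(-1/3), the labor demand is L(w) = (78/w)^(3).
At w = 19.5: L = 64. At w = 26: L = 27.
ΔL = 27 − 64 = -37.

ΔL = -37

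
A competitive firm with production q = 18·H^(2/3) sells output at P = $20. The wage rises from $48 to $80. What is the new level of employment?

From P·MP_H = w with MP_H = 12·H^(-1/3), the labor demand is H(w) = (240/w)^(3).
At w = 48: H = 125. At w = 80: H = 27.

H* = 27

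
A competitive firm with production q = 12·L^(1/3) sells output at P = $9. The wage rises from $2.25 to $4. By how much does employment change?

ΔL = -37

From P·MP_L = w with MP_L = 4·L^(-2/3), the labor demand is L(w) = (36/w)^(3/2).
At w = 2.25: L = 64. At w = 4: L = 27.
ΔL = 27 − 64 = -37.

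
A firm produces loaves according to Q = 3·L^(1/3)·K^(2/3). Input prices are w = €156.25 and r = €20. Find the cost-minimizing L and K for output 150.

Cost minimization requires the marginal rate of technical substitution to equal the input-price ratio: MP_L/MP_K = w/r.
Here MP_L/MP_K = (1/3)·(K/L)/(2/3) = 0.5·(K/L). Setting this equal to 156.25/20 = 7.8125 gives K = 15.625L.
Substituting into Q = 150: 3·L^(1/3)·(15.625L)^(2/3) = 150.
Solving, L = 8 and K = 125.

L* = 8, K* = 125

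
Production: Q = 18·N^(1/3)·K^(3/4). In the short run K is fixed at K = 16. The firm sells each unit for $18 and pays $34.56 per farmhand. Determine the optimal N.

N* = 125

With K = 16, MP_N = (1/3)·18·N^(-2/3)·16^(3/4) = 48·N^(-2/3).
Profit maximization for a price taker requires P·MP_N = w: 18·48·N^(-2/3) = 34.56.
So N^(-2/3) = 0.04, which gives N = 125.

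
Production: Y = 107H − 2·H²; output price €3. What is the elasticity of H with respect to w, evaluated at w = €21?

ε = -0.07

From P·MP_H = w with MP_H = 107 − 4H, labor demand is H(w) = (107 − w/3)/4.
dH/dw = −1/(12) = -1/12.
At w = 21, H = 25, so ε = (dH/dw)·(w/H) = (-1/12)·(21/25) = -0.07.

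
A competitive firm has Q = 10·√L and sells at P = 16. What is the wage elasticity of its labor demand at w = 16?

ε = -2

MP_L = (1/2)·10·L^(-1/2), so P·MP_L = w gives 80·L^(-1/2) = w.
Solving, L(w) = (80/w)^(2). This is a constant-elasticity form: L ∝ w^(−2), so ε = −2.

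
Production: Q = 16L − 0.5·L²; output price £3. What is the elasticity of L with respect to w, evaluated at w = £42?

From P·MP_L = w with MP_L = 16 − L, labor demand is L(w) = 16 − w/3.
dL/dw = −1/(3) = -1/3.
At w = 42, L = 2, so ε = (dL/dw)·(w/L) = (-1/3)·(42/2) = -7.

ε = -7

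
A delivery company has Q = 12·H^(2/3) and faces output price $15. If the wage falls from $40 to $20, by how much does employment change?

From P·MP_H = w with MP_H = 8·H^(-1/3), the labor demand is H(w) = (120/w)^(3).
At w = 40: H = 27. At w = 20: H = 216.
ΔH = 216 − 27 = 189.

ΔH = 189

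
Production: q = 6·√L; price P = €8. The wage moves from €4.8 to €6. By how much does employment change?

From P·MP_L = w with MP_L = 3·L^(-1/2), the labor demand is L(w) = (24/w)^(2).
At w = 4.8: L = 25. At w = 6: L = 16.
ΔL = 16 − 25 = -9.

ΔL = -9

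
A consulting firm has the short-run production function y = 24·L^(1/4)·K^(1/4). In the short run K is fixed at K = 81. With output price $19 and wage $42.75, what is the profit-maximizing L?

L* = 16

With K = 81, MP_L = (1/4)·24·L^(-3/4)·81^(1/4) = 18·L^(-3/4).
Profit maximization for a price taker requires P·MP_L = w: 19·18·L^(-3/4) = 42.75.
So L^(-3/4) = 0.125, which gives L = 16.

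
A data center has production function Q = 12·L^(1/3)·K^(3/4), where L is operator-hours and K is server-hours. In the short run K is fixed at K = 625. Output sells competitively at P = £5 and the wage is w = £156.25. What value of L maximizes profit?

L* = 64

With K = 625, MP_L = (1/3)·12·L^(-2/3)·625^(3/4) = 500·L^(-2/3).
Profit maximization for a price taker requires P·MP_L = w: 5·500·L^(-2/3) = 156.25.
So L^(-2/3) = 0.0625, which gives L = 64.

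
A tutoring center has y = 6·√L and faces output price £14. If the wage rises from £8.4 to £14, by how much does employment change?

ΔL = -16

From P·MP_L = w with MP_L = 3·L^(-1/2), the labor demand is L(w) = (42/w)^(2).
At w = 8.4: L = 25. At w = 14: L = 9.
ΔL = 9 − 25 = -16.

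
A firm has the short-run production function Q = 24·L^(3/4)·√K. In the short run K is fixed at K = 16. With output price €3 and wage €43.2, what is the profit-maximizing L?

With K = 16, MP_L = (3/4)·24·L^(-1/4)·16^(1/2) = 72·L^(-1/4).
Profit maximization for a price taker requires P·MP_L = w: 3·72·L^(-1/4) = 43.2.
So L^(-1/4) = 0.2, which gives L = 625.

L* = 625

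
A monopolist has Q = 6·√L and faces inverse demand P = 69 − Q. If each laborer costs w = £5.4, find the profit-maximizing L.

Marginal revenue from the inverse demand is MR = 69 − 2Q.
The marginal product is MP_L = 3·L^(-1/2).
A monopolist hires until marginal revenue product equals the wage: MR·MP_L = w.
At L, Q = 6·√L. Substituting and solving: (69 − 12·√L)·3·L^(-1/2) = 5.4 gives L = 25.

L* = 25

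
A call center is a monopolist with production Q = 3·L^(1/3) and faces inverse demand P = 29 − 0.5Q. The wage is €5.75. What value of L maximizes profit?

L* = 8

Marginal revenue from the inverse demand is MR = 29 − Q.
The marginal product is MP_L = L^(-2/3).
A monopolist hires until marginal revenue product equals the wage: MR·MP_L = w.
At L, Q = 3·L^(1/3). Substituting and solving: (29 − 3·L^(1/3))·L^(-2/3) = 5.75 gives L = 8.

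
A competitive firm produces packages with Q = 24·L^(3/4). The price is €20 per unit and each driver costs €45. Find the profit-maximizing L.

L* = 4096

MP_L = (3/4)·24·L^(-1/4) = 18·L^(-1/4).
Profit maximization for a price taker requires P·MP_L = w: 20·18·L^(-1/4) = 45.
So L^(-1/4) = 0.125, which gives L = 4096.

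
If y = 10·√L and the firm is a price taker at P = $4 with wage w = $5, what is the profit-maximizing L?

L* = 16

MP_L = (1/2)·10·L^(-1/2) = 5·L^(-1/2).
Profit maximization for a price taker requires P·MP_L = w: 4·5·L^(-1/2) = 5.
So L^(-1/2) = 0.25, which gives L = 16.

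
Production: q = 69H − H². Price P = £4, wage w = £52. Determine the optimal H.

The marginal product of H is MP_H = 69 − 2H.
A price-taking firm hires until the value of the marginal product equals the wage: P·MP_H = w, so 4·(69 − 2H) = 52.
Then 69 − 2H = 13, giving H = 28.

H* = 28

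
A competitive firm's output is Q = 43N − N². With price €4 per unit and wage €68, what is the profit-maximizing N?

N* = 13

The marginal product of N is MP_N = 43 − 2N.
A price-taking firm hires until the value of the marginal product equals the wage: P·MP_N = w, so 4·(43 − 2N) = 68.
Then 43 − 2N = 17, giving N = 13.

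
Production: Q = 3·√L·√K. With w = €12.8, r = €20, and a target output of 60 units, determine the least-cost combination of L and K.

Cost minimization requires the marginal rate of technical substitution to equal the input-price ratio: MP_L/MP_K = w/r.
Here MP_L/MP_K = (1/2)·(K/L)/(1/2) = (K/L). Setting this equal to 12.8/20 = 0.64 gives K = 0.64L.
Substituting into Q = 60: 3·L^(1/2)·(0.64L)^(1/2) = 60.
Solving, L = 25 and K = 16.

L* = 25, K* = 16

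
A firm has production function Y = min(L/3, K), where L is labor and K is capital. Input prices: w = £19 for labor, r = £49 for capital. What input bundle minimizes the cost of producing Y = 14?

L* = 42, K* = 14

With a fixed-proportions technology, the cost-minimizing bundle uses no slack in either input: L/3 = K = Y.
So L = 3·14 = 42 and K = 14.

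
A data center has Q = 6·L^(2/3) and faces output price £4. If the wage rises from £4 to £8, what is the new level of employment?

From P·MP_L = w with MP_L = 4·L^(-1/3), the labor demand is L(w) = (16/w)^(3).
At w = 4: L = 64. At w = 8: L = 8.

L* = 8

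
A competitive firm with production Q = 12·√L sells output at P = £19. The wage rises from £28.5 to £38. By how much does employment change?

From P·MP_L = w with MP_L = 6·L^(-1/2), the labor demand is L(w) = (114/w)^(2).
At w = 28.5: L = 16. At w = 38: L = 9.
ΔL = 9 − 16 = -7.

ΔL = -7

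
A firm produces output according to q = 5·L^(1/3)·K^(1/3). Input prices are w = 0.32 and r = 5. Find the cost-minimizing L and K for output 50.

L* = 125, K* = 8

Cost minimization requires the marginal rate of technical substitution to equal the input-price ratio: MP_L/MP_K = w/r.
Here MP_L/MP_K = (1/3)·(K/L)/(1/3) = (K/L). Setting this equal to 0.32/5 = 0.064 gives K = 0.064L.
Substituting into q = 50: 5·L^(1/3)·(0.064L)^(1/3) = 50.
Solving, L = 125 and K = 8.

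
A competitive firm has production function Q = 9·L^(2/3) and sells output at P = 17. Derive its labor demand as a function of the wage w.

MP_L = (2/3)·9·L^(-1/3) = 6·L^(-1/3).
Setting P·MP_L = w: 102·L^(-1/3) = w.
Solving for L: L^(-1/3) = w/102, so L = (102/w)^(3).

L(w) = 1061208/w³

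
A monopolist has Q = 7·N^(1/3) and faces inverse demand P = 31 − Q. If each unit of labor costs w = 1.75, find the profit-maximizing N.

Marginal revenue from the inverse demand is MR = 31 − 2Q.
The marginal product is MP_N = (7/3)·N^(-2/3).
A monopolist hires until marginal revenue product equals the wage: MR·MP_N = w.
At N, Q = 7·N^(1/3). Substituting and solving: (31 − 14·N^(1/3))·(7/3)·N^(-2/3) = 1.75 gives N = 8.

N* = 8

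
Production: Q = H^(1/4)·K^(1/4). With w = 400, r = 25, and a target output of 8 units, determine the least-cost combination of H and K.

Cost minimization requires the marginal rate of technical substitution to equal the input-price ratio: MP_H/MP_K = w/r.
Here MP_H/MP_K = (1/4)·(K/H)/(1/4) = (K/H). Setting this equal to 400/25 = 16 gives K = 16H.
Substituting into Q = 8: H^(1/4)·(16H)^(1/4) = 8.
Solving, H = 16 and K = 256.

H* = 16, K* = 256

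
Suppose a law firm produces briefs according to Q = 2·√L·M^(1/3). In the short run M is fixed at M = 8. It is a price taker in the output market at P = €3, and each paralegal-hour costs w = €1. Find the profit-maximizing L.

L* = 36

With M = 8, MP_L = (1/2)·2·L^(-1/2)·8^(1/3) = 2·L^(-1/2).
Profit maximization for a price taker requires P·MP_L = w: 3·2·L^(-1/2) = 1.
So L^(-1/2) = 1/6, which gives L = 36.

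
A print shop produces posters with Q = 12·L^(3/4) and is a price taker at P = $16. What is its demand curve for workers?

L(w) = (144/w)^(4)

MP_L = (3/4)·12·L^(-1/4) = 9·L^(-1/4).
Setting P·MP_L = w: 144·L^(-1/4) = w.
Solving for L: L^(-1/4) = w/144, so L = (144/w)^(4).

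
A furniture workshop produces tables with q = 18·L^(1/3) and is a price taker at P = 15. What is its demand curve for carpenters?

MP_L = (1/3)·18·L^(-2/3) = 6·L^(-2/3).
Setting P·MP_L = w: 90·L^(-2/3) = w.
Solving for L: L^(-2/3) = w/90, so L = (90/w)^(3/2).

L(w) = (90/w)^(3/2)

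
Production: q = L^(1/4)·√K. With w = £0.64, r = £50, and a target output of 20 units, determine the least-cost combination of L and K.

Cost minimization requires the marginal rate of technical substitution to equal the input-price ratio: MP_L/MP_K = w/r.
Here MP_L/MP_K = (1/4)·(K/L)/(1/2) = 0.5·(K/L). Setting this equal to 0.64/50 = 0.0128 gives K = 0.0256L.
Substituting into q = 20: L^(1/4)·(0.0256L)^(1/2) = 20.
Solving, L = 625 and K = 16.

L* = 625, K* = 16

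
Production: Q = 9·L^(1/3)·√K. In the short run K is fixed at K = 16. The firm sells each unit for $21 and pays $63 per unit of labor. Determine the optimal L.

L* = 8

With K = 16, MP_L = (1/3)·9·L^(-2/3)·16^(1/2) = 12·L^(-2/3).
Profit maximization for a price taker requires P·MP_L = w: 21·12·L^(-2/3) = 63.
So L^(-2/3) = 0.25, which gives L = 8.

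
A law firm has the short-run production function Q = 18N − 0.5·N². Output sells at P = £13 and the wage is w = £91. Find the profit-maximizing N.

The marginal product of N is MP_N = 18 − N.
A price-taking firm hires until the value of the marginal product equals the wage: P·MP_N = w, so 13·(18 − N) = 91.
Then 18 − N = 7, giving N = 11.

N* = 11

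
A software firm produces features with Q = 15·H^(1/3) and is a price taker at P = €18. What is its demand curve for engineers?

H(w) = (90/w)^(3/2)

MP_H = (1/3)·15·H^(-2/3) = 5·H^(-2/3).
Setting P·MP_H = w: 90·H^(-2/3) = w.
Solving for H: H^(-2/3) = w/90, so H = (90/w)^(3/2).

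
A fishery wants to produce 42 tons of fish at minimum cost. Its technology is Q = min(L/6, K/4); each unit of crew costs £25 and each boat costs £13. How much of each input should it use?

With a fixed-proportions technology, the cost-minimizing bundle uses no slack in either input: L/6 = K/4 = Q.
So L = 6·42 = 252 and K = 4·42 = 168.

L* = 252, K* = 168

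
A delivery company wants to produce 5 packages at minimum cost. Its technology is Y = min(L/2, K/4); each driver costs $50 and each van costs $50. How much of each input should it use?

L* = 10, K* = 20

With a fixed-proportions technology, the cost-minimizing bundle uses no slack in either input: L/2 = K/4 = Y.
So L = 2·5 = 10 and K = 4·5 = 20.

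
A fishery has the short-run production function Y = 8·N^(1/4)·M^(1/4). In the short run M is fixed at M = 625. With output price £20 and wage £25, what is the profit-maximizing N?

N* = 16

With M = 625, MP_N = (1/4)·8·N^(-3/4)·625^(1/4) = 10·N^(-3/4).
Profit maximization for a price taker requires P·MP_N = w: 20·10·N^(-3/4) = 25.
So N^(-3/4) = 0.125, which gives N = 16.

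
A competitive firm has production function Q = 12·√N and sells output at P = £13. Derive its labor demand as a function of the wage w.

MP_N = (1/2)·12·N^(-1/2) = 6·N^(-1/2).
Setting P·MP_N = w: 78·N^(-1/2) = w.
Solving for N: N^(-1/2) = w/78, so N = (78/w)^(2).

N(w) = 6084/w²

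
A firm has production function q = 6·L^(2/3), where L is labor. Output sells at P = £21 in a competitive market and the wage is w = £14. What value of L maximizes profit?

MP_L = (2/3)·6·L^(-1/3) = 4·L^(-1/3).
Profit maximization for a price taker requires P·MP_L = w: 21·4·L^(-1/3) = 14.
So L^(-1/3) = 1/6, which gives L = 216.

L* = 216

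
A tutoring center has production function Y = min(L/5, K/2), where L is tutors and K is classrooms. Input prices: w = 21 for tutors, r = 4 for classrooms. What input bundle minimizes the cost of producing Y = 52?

L* = 260, K* = 104

With a fixed-proportions technology, the cost-minimizing bundle uses no slack in either input: L/5 = K/2 = Y.
So L = 5·52 = 260 and K = 2·52 = 104.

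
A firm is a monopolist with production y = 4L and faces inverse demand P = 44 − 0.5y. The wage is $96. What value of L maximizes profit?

Marginal revenue from the inverse demand is MR = 44 − y.
The marginal product is MP_L = 4.
A monopolist hires until marginal revenue product equals the wage: MR·MP_L = w.
(44 − 4L)·4 = 96, so L = 5.

L* = 5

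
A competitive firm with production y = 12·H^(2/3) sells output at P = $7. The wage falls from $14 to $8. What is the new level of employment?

H* = 343

From P·MP_H = w with MP_H = 8·H^(-1/3), the labor demand is H(w) = (56/w)^(3).
At w = 14: H = 64. At w = 8: H = 343.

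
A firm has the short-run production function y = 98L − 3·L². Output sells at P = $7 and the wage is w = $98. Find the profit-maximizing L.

L* = 14

The marginal product of L is MP_L = 98 − 6L.
A price-taking firm hires until the value of the marginal product equals the wage: P·MP_L = w, so 7·(98 − 6L) = 98.
Then 98 − 6L = 14, giving L = 14.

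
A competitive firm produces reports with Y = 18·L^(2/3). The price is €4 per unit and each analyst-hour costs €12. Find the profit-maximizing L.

L* = 64

MP_L = (2/3)·18·L^(-1/3) = 12·L^(-1/3).
Profit maximization for a price taker requires P·MP_L = w: 4·12·L^(-1/3) = 12.
So L^(-1/3) = 0.25, which gives L = 64.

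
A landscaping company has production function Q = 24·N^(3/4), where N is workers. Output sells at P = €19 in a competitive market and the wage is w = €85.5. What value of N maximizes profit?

MP_N = (3/4)·24·N^(-1/4) = 18·N^(-1/4).
Profit maximization for a price taker requires P·MP_N = w: 19·18·N^(-1/4) = 85.5.
So N^(-1/4) = 0.25, which gives N = 256.

N* = 256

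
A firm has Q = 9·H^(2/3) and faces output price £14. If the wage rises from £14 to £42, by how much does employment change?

ΔH = -208

From P·MP_H = w with MP_H = 6·H^(-1/3), the labor demand is H(w) = (84/w)^(3).
At w = 14: H = 216. At w = 42: H = 8.
ΔH = 8 − 216 = -208.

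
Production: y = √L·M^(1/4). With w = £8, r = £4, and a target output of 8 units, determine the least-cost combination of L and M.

Cost minimization requires the marginal rate of technical substitution to equal the input-price ratio: MP_L/MP_M = w/r.
Here MP_L/MP_M = (1/2)·(M/L)/(1/4) = 2·(M/L). Setting this equal to 8/4 = 2 gives M = L.
Substituting into y = 8: L^(1/2)·(L)^(1/4) = 8.
Solving, L = 16 and M = 16.

L* = 16, M* = 16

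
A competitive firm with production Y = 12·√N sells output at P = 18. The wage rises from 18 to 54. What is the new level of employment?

N* = 4

From P·MP_N = w with MP_N = 6·N^(-1/2), the labor demand is N(w) = (108/w)^(2).
At w = 18: N = 36. At w = 54: N = 4.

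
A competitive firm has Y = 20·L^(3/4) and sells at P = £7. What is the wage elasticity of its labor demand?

ε = -4

MP_L = (3/4)·20·L^(-1/4), so P·MP_L = w gives 105·L^(-1/4) = w.
Solving, L(w) = (105/w)^(4). This is a constant-elasticity form: L ∝ w^(−4), so ε = −4.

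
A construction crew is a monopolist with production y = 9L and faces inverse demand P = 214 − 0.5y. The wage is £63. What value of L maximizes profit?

Marginal revenue from the inverse demand is MR = 214 − y.
The marginal product is MP_L = 9.
A monopolist hires until marginal revenue product equals the wage: MR·MP_L = w.
(214 − 9L)·9 = 63, so L = 23.

L* = 23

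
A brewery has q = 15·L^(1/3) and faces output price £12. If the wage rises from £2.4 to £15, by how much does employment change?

ΔL = -117

From P·MP_L = w with MP_L = 5·L^(-2/3), the labor demand is L(w) = (60/w)^(3/2).
At w = 2.4: L = 125. At w = 15: L = 8.
ΔL = 8 − 125 = -117.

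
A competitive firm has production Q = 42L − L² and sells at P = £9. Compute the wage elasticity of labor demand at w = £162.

From P·MP_L = w with MP_L = 42 − 2L, labor demand is L(w) = (42 − w/9)/2.
dL/dw = −1/(18) = -1/18.
At w = 162, L = 12, so ε = (dL/dw)·(w/L) = (-1/18)·(162/12) = -0.75.

ε = -0.75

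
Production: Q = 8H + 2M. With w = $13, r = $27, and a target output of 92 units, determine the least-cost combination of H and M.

The inputs are perfect substitutes, so the firm uses whichever has the lower cost per unit of output.
Cost per unit of output via H is w/8 = 1.625; via M it is r/2 = 13.5. H is cheaper.
Producing Q = 92 with H alone: H = 11.5, M = 0.

H* = 11.5, M* = 0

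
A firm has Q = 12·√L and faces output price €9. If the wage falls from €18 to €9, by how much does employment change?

From P·MP_L = w with MP_L = 6·L^(-1/2), the labor demand is L(w) = (54/w)^(2).
At w = 18: L = 9. At w = 9: L = 36.
ΔL = 36 − 9 = 27.

ΔL = 27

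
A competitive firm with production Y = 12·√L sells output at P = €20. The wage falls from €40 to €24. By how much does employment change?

From P·MP_L = w with MP_L = 6·L^(-1/2), the labor demand is L(w) = (120/w)^(2).
At w = 40: L = 9. At w = 24: L = 25.
ΔL = 25 − 9 = 16.

ΔL = 16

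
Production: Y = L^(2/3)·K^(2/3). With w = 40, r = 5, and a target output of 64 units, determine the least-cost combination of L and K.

L* = 8, K* = 64

Cost minimization requires the marginal rate of technical substitution to equal the input-price ratio: MP_L/MP_K = w/r.
Here MP_L/MP_K = (2/3)·(K/L)/(2/3) = (K/L). Setting this equal to 40/5 = 8 gives K = 8L.
Substituting into Y = 64: L^(2/3)·(8L)^(2/3) = 64.
Solving, L = 8 and K = 64.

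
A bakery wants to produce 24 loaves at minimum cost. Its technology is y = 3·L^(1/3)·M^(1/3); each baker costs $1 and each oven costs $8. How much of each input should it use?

L* = 64, M* = 8

Cost minimization requires the marginal rate of technical substitution to equal the input-price ratio: MP_L/MP_M = w/r.
Here MP_L/MP_M = (1/3)·(M/L)/(1/3) = (M/L). Setting this equal to 1/8 = 0.125 gives M = 0.125L.
Substituting into y = 24: 3·L^(1/3)·(0.125L)^(1/3) = 24.
Solving, L = 64 and M = 8.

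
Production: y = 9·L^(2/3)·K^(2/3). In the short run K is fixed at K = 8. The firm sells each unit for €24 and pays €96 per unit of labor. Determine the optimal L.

With K = 8, MP_L = (2/3)·9·L^(-1/3)·8^(2/3) = 24·L^(-1/3).
Profit maximization for a price taker requires P·MP_L = w: 24·24·L^(-1/3) = 96.
So L^(-1/3) = 1/6, which gives L = 216.

L* = 216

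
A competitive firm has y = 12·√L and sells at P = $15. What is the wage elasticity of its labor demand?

ε = -2

MP_L = (1/2)·12·L^(-1/2), so P·MP_L = w gives 90·L^(-1/2) = w.
Solving, L(w) = (90/w)^(2). This is a constant-elasticity form: L ∝ w^(−2), so ε = −2.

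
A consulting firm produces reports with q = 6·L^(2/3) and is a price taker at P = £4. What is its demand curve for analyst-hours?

L(w) = 4096/w³

MP_L = (2/3)·6·L^(-1/3) = 4·L^(-1/3).
Setting P·MP_L = w: 16·L^(-1/3) = w.
Solving for L: L^(-1/3) = w/16, so L = (16/w)^(3).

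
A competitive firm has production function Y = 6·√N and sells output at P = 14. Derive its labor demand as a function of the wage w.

N(w) = 1764/w²

MP_N = (1/2)·6·N^(-1/2) = 3·N^(-1/2).
Setting P·MP_N = w: 42·N^(-1/2) = w.
Solving for N: N^(-1/2) = w/42, so N = (42/w)^(2).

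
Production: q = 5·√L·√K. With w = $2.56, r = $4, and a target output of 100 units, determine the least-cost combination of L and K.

Cost minimization requires the marginal rate of technical substitution to equal the input-price ratio: MP_L/MP_K = w/r.
Here MP_L/MP_K = (1/2)·(K/L)/(1/2) = (K/L). Setting this equal to 2.56/4 = 0.64 gives K = 0.64L.
Substituting into q = 100: 5·L^(1/2)·(0.64L)^(1/2) = 100.
Solving, L = 25 and K = 16.

L* = 25, K* = 16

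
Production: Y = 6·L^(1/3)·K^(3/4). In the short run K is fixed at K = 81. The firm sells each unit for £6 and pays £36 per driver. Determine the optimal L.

With K = 81, MP_L = (1/3)·6·L^(-2/3)·81^(3/4) = 54·L^(-2/3).
Profit maximization for a price taker requires P·MP_L = w: 6·54·L^(-2/3) = 36.
So L^(-2/3) = 1/9, which gives L = 27.

L* = 27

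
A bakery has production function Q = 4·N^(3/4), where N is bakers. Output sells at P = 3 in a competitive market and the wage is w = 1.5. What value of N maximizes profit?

N* = 1296

MP_N = (3/4)·4·N^(-1/4) = 3·N^(-1/4).
Profit maximization for a price taker requires P·MP_N = w: 3·3·N^(-1/4) = 1.5.
So N^(-1/4) = 1/6, which gives N = 1296.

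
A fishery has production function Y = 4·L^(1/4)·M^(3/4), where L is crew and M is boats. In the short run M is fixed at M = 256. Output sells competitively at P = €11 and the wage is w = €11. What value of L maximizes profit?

With M = 256, MP_L = (1/4)·4·L^(-3/4)·256^(3/4) = 64·L^(-3/4).
Profit maximization for a price taker requires P·MP_L = w: 11·64·L^(-3/4) = 11.
So L^(-3/4) = 0.015625, which gives L = 256.

L* = 256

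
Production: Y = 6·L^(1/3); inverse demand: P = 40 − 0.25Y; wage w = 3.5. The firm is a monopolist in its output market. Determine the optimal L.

Marginal revenue from the inverse demand is MR = 40 − 0.5Y.
The marginal product is MP_L = 2·L^(-2/3).
A monopolist hires until marginal revenue product equals the wage: MR·MP_L = w.
At L, Y = 6·L^(1/3). Substituting and solving: (40 − 3·L^(1/3))·2·L^(-2/3) = 3.5 gives L = 64.

L* = 64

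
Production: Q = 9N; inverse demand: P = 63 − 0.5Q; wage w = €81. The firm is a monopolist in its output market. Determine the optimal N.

Marginal revenue from the inverse demand is MR = 63 − Q.
The marginal product is MP_N = 9.
A monopolist hires until marginal revenue product equals the wage: MR·MP_N = w.
(63 − 9N)·9 = 81, so N = 6.

N* = 6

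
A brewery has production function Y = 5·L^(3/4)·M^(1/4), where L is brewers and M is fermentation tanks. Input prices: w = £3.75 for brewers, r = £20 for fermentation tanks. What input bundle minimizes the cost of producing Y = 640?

Cost minimization requires the marginal rate of technical substitution to equal the input-price ratio: MP_L/MP_M = w/r.
Here MP_L/MP_M = (3/4)·(M/L)/(1/4) = 3·(M/L). Setting this equal to 3.75/20 = 0.1875 gives M = 0.0625L.
Substituting into Y = 640: 5·L^(3/4)·(0.0625L)^(1/4) = 640.
Solving, L = 256 and M = 16.

L* = 256, M* = 16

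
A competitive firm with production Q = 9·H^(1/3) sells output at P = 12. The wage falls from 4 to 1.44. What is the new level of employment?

H* = 125

From P·MP_H = w with MP_H = 3·H^(-2/3), the labor demand is H(w) = (36/w)^(3/2).
At w = 4: H = 27. At w = 1.44: H = 125.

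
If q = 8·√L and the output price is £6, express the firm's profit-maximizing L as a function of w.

MP_L = (1/2)·8·L^(-1/2) = 4·L^(-1/2).
Setting P·MP_L = w: 24·L^(-1/2) = w.
Solving for L: L^(-1/2) = w/24, so L = (24/w)^(2).

L(w) = 576/w²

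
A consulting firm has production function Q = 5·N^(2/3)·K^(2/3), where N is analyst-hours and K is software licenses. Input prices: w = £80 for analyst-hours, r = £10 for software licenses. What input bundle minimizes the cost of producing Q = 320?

N* = 8, K* = 64

Cost minimization requires the marginal rate of technical substitution to equal the input-price ratio: MP_N/MP_K = w/r.
Here MP_N/MP_K = (2/3)·(K/N)/(2/3) = (K/N). Setting this equal to 80/10 = 8 gives K = 8N.
Substituting into Q = 320: 5·N^(2/3)·(8N)^(2/3) = 320.
Solving, N = 8 and K = 64.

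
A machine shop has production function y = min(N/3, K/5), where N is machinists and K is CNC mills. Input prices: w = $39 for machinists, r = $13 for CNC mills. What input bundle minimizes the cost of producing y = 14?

With a fixed-proportions technology, the cost-minimizing bundle uses no slack in either input: N/3 = K/5 = y.
So N = 3·14 = 42 and K = 5·14 = 70.

N* = 42, K* = 70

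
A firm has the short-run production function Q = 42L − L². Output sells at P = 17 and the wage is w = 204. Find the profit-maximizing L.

L* = 15

The marginal product of L is MP_L = 42 − 2L.
A price-taking firm hires until the value of the marginal product equals the wage: P·MP_L = w, so 17·(42 − 2L) = 204.
Then 42 − 2L = 12, giving L = 15.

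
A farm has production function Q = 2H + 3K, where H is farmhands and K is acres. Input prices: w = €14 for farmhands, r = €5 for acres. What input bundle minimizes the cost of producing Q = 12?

The inputs are perfect substitutes, so the firm uses whichever has the lower cost per unit of output.
Cost per unit of output via H is w/2 = 7; via K it is r/3 = 5/3. K is cheaper.
Producing Q = 12 with K alone: H = 0, K = 4.

H* = 0, K* = 4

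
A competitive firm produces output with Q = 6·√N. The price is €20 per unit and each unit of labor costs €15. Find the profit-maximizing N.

MP_N = (1/2)·6·N^(-1/2) = 3·N^(-1/2).
Profit maximization for a price taker requires P·MP_N = w: 20·3·N^(-1/2) = 15.
So N^(-1/2) = 0.25, which gives N = 16.

N* = 16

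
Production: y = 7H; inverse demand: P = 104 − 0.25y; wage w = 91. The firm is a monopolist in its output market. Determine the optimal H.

H* = 26

Marginal revenue from the inverse demand is MR = 104 − 0.5y.
The marginal product is MP_H = 7.
A monopolist hires until marginal revenue product equals the wage: MR·MP_H = w.
(104 − 3.5H)·7 = 91, so H = 26.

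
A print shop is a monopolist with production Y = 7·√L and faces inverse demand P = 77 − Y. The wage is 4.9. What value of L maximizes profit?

L* = 25

Marginal revenue from the inverse demand is MR = 77 − 2Y.
The marginal product is MP_L = 3.5·L^(-1/2).
A monopolist hires until marginal revenue product equals the wage: MR·MP_L = w.
At L, Y = 7·√L. Substituting and solving: (77 − 14·√L)·3.5·L^(-1/2) = 4.9 gives L = 25.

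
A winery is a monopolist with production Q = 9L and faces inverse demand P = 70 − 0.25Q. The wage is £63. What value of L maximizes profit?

L* = 14

Marginal revenue from the inverse demand is MR = 70 − 0.5Q.
The marginal product is MP_L = 9.
A monopolist hires until marginal revenue product equals the wage: MR·MP_L = w.
(70 − 4.5L)·9 = 63, so L = 14.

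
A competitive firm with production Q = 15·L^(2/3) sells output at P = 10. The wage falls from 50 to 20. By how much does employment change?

ΔL = 117

From P·MP_L = w with MP_L = 10·L^(-1/3), the labor demand is L(w) = (100/w)^(3).
At w = 50: L = 8. At w = 20: L = 125.
ΔL = 125 − 8 = 117.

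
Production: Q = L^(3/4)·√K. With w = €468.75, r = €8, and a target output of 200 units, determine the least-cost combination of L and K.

Cost minimization requires the marginal rate of technical substitution to equal the input-price ratio: MP_L/MP_K = w/r.
Here MP_L/MP_K = (3/4)·(K/L)/(1/2) = 1.5·(K/L). Setting this equal to 468.75/8 = 58.59375 gives K = 39.0625L.
Substituting into Q = 200: L^(3/4)·(39.0625L)^(1/2) = 200.
Solving, L = 16 and K = 625.

L* = 16, K* = 625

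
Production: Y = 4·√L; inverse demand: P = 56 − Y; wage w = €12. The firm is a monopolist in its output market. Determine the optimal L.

L* = 16

Marginal revenue from the inverse demand is MR = 56 − 2Y.
The marginal product is MP_L = 2·L^(-1/2).
A monopolist hires until marginal revenue product equals the wage: MR·MP_L = w.
At L, Y = 4·√L. Substituting and solving: (56 − 8·√L)·2·L^(-1/2) = 12 gives L = 16.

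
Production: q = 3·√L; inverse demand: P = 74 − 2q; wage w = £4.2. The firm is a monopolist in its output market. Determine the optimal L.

Marginal revenue from the inverse demand is MR = 74 − 4q.
The marginal product is MP_L = 1.5·L^(-1/2).
A monopolist hires until marginal revenue product equals the wage: MR·MP_L = w.
At L, q = 3·√L. Substituting and solving: (74 − 12·√L)·1.5·L^(-1/2) = 4.2 gives L = 25.

L* = 25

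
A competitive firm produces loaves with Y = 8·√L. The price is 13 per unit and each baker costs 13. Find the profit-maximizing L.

MP_L = (1/2)·8·L^(-1/2) = 4·L^(-1/2).
Profit maximization for a price taker requires P·MP_L = w: 13·4·L^(-1/2) = 13.
So L^(-1/2) = 0.25, which gives L = 16.

L* = 16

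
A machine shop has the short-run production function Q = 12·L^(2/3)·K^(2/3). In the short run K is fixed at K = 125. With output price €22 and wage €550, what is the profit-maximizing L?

L* = 512

With K = 125, MP_L = (2/3)·12·L^(-1/3)·125^(2/3) = 200·L^(-1/3).
Profit maximization for a price taker requires P·MP_L = w: 22·200·L^(-1/3) = 550.
So L^(-1/3) = 0.125, which gives L = 512.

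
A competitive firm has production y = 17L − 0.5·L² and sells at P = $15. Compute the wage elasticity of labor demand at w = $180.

From P·MP_L = w with MP_L = 17 − L, labor demand is L(w) = 17 − w/15.
dL/dw = −1/(15) = -1/15.
At w = 180, L = 5, so ε = (dL/dw)·(w/L) = (-1/15)·(180/5) = -2.4.

ε = -2.4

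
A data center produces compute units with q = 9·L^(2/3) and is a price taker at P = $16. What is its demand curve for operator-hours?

MP_L = (2/3)·9·L^(-1/3) = 6·L^(-1/3).
Setting P·MP_L = w: 96·L^(-1/3) = w.
Solving for L: L^(-1/3) = w/96, so L = (96/w)^(3).

L(w) = 884736/w³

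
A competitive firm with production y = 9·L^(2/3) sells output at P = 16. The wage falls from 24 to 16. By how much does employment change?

From P·MP_L = w with MP_L = 6·L^(-1/3), the labor demand is L(w) = (96/w)^(3).
At w = 24: L = 64. At w = 16: L = 216.
ΔL = 216 − 64 = 152.

ΔL = 152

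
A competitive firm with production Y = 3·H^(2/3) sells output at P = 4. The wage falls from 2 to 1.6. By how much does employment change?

From P·MP_H = w with MP_H = 2·H^(-1/3), the labor demand is H(w) = (8/w)^(3).
At w = 2: H = 64. At w = 1.6: H = 125.
ΔH = 125 − 64 = 61.

ΔH = 61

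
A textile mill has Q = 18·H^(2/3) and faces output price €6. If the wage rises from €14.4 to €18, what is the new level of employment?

From P·MP_H = w with MP_H = 12·H^(-1/3), the labor demand is H(w) = (72/w)^(3).
At w = 14.4: H = 125. At w = 18: H = 64.

H* = 64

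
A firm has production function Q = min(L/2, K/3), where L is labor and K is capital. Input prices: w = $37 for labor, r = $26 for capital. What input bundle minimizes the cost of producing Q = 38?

With a fixed-proportions technology, the cost-minimizing bundle uses no slack in either input: L/2 = K/3 = Q.
So L = 2·38 = 76 and K = 3·38 = 114.

L* = 76, K* = 114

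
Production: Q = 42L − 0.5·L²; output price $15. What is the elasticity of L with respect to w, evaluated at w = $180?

ε = -0.4

From P·MP_L = w with MP_L = 42 − L, labor demand is L(w) = 42 − w/15.
dL/dw = −1/(15) = -1/15.
At w = 180, L = 30, so ε = (dL/dw)·(w/L) = (-1/15)·(180/30) = -0.4.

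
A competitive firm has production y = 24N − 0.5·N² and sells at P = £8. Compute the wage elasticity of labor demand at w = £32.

ε = -0.2

From P·MP_N = w with MP_N = 24 − N, labor demand is N(w) = 24 − w/8.
dN/dw = −1/(8) = -0.125.
At w = 32, N = 20, so ε = (dN/dw)·(w/N) = (-0.125)·(32/20) = -0.2.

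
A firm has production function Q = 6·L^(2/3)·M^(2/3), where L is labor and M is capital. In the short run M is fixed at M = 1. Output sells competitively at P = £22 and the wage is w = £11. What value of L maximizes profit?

With M = 1, MP_L = (2/3)·6·L^(-1/3)·1^(2/3) = 4·L^(-1/3).
Profit maximization for a price taker requires P·MP_L = w: 22·4·L^(-1/3) = 11.
So L^(-1/3) = 0.125, which gives L = 512.

L* = 512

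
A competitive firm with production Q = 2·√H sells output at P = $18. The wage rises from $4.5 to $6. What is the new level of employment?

H* = 9

From P·MP_H = w with MP_H = H^(-1/2), the labor demand is H(w) = (18/w)^(2).
At w = 4.5: H = 16. At w = 6: H = 9.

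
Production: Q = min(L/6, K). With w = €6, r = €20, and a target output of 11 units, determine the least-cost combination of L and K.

L* = 66, K* = 11

With a fixed-proportions technology, the cost-minimizing bundle uses no slack in either input: L/6 = K = Q.
So L = 6·11 = 66 and K = 11.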